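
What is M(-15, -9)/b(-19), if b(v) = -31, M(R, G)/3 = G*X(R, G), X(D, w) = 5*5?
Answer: 675/31 ≈ 21.774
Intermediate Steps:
X(D, w) = 25
M(R, G) = 75*G (M(R, G) = 3*(G*25) = 3*(25*G) = 75*G)
M(-15, -9)/b(-19) = (75*(-9))/(-31) = -675*(-1/31) = 675/31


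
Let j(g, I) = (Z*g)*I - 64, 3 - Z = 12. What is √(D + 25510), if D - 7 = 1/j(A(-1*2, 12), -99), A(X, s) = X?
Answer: √86954687326/1846 ≈ 159.74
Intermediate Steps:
Z = -9 (Z = 3 - 1*12 = 3 - 12 = -9)
j(g, I) = -64 - 9*I*g (j(g, I) = (-9*g)*I - 64 = -9*I*g - 64 = -64 - 9*I*g)
D = 12921/1846 (D = 7 + 1/(-64 - 9*(-99)*(-1*2)) = 7 + 1/(-64 - 9*(-99)*(-2)) = 7 + 1/(-64 - 1782) = 7 + 1/(-1846) = 7 - 1/1846 = 12921/1846 ≈ 6.9995)
√(D + 25510) = √(12921/1846 + 25510) = √(47104381/1846) = √86954687326/1846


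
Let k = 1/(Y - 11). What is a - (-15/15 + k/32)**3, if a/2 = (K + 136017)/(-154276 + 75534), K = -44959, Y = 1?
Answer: -1681547009269/1290108928000 ≈ -1.3034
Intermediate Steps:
k = -1/10 (k = 1/(1 - 11) = 1/(-10) = -1/10 ≈ -0.10000)
a = -91058/39371 (a = 2*((-44959 + 136017)/(-154276 + 75534)) = 2*(91058/(-78742)) = 2*(91058*(-1/78742)) = 2*(-45529/39371) = -91058/39371 ≈ -2.3128)
a - (-15/15 + k/32)**3 = -91058/39371 - (-15/15 - 1/10/32)**3 = -91058/39371 - (-15*1/15 - 1/10*1/32)**3 = -91058/39371 - (-1 - 1/320)**3 = -91058/39371 - (-321/320)**3 = -91058/39371 - 1*(-33076161/32768000) = -91058/39371 + 33076161/32768000 = -1681547009269/1290108928000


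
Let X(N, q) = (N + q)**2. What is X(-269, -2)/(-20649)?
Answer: -73441/20649 ≈ -3.5566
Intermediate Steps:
X(-269, -2)/(-20649) = (-269 - 2)**2/(-20649) = (-271)**2*(-1/20649) = 73441*(-1/20649) = -73441/20649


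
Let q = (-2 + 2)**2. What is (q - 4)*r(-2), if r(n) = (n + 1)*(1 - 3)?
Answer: -8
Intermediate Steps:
q = 0 (q = 0**2 = 0)
r(n) = -2 - 2*n (r(n) = (1 + n)*(-2) = -2 - 2*n)
(q - 4)*r(-2) = (0 - 4)*(-2 - 2*(-2)) = -4*(-2 + 4) = -4*2 = -8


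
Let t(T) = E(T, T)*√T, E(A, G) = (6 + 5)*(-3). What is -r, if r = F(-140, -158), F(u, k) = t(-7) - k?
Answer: -158 + 33*I*√7 ≈ -158.0 + 87.31*I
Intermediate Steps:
E(A, G) = -33 (E(A, G) = 11*(-3) = -33)
t(T) = -33*√T
F(u, k) = -k - 33*I*√7 (F(u, k) = -33*I*√7 - k = -k - 33*I*√7)
r = 158 - 33*I*√7 (r = -1*(-158) - 33*I*√7 = 158 - 33*I*√7 ≈ 158.0 - 87.31*I)
-r = -(158 - 33*I*√7) = -158 + 33*I*√7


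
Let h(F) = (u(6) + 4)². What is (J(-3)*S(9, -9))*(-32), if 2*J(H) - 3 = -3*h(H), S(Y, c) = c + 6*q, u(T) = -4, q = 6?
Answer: -1296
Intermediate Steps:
h(F) = 0 (h(F) = (-4 + 4)² = 0² = 0)
S(Y, c) = 36 + c (S(Y, c) = c + 6*6 = c + 36 = 36 + c)
J(H) = 3/2 (J(H) = 3/2 + (-3*0)/2 = 3/2 + (½)*0 = 3/2 + 0 = 3/2)
(J(-3)*S(9, -9))*(-32) = (3*(36 - 9)/2)*(-32) = ((3/2)*27)*(-32) = (81/2)*(-32) = -1296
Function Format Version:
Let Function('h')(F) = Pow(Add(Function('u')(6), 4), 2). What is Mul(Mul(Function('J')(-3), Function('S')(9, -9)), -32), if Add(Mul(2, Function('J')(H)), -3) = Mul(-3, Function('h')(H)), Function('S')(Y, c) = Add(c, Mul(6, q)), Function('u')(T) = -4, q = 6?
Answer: -1296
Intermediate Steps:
Function('h')(F) = 0 (Function('h')(F) = Pow(Add(-4, 4), 2) = Pow(0, 2) = 0)
Function('S')(Y, c) = Add(36, c) (Function('S')(Y, c) = Add(c, Mul(6, 6)) = Add(c, 36) = Add(36, c))
Function('J')(H) = Rational(3, 2) (Function('J')(H) = Add(Rational(3, 2), Mul(Rational(1, 2), Mul(-3, 0))) = Add(Rational(3, 2), Mul(Rational(1, 2), 0)) = Add(Rational(3, 2), 0) = Rational(3, 2))
Mul(Mul(Function('J')(-3), Function('S')(9, -9)), -32) = Mul(Mul(Rational(3, 2), Add(36, -9)), -32) = Mul(Mul(Rational(3, 2), 27), -32) = Mul(Rational(81, 2), -32) = -1296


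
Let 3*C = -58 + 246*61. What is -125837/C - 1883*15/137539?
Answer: -1414721397/55565756 ≈ -25.460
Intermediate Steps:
C = 14948/3 (C = (-58 + 246*61)/3 = (-58 + 15006)/3 = (1/3)*14948 = 14948/3 ≈ 4982.7)
-125837/C - 1883*15/137539 = -125837/14948/3 - 1883*15/137539 = -125837*3/14948 - 28245*1/137539 = -10203/404 - 28245/137539 = -1414721397/55565756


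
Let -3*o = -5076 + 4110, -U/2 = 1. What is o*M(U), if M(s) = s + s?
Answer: -1288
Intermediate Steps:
U = -2 (U = -2*1 = -2)
o = 322 (o = -(-5076 + 4110)/3 = -⅓*(-966) = 322)
M(s) = 2*s
o*M(U) = 322*(2*(-2)) = 322*(-4) = -1288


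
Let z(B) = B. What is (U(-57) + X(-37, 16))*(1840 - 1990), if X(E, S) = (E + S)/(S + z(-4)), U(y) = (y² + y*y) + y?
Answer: -1931775/2 ≈ -9.6589e+5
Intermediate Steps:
U(y) = y + 2*y² (U(y) = (y² + y²) + y = 2*y² + y = y + 2*y²)
X(E, S) = (E + S)/(-4 + S) (X(E, S) = (E + S)/(S - 4) = (E + S)/(-4 + S))
(U(-57) + X(-37, 16))*(1840 - 1990) = (-57*(1 + 2*(-57)) + (-37 + 16)/(-4 + 16))*(1840 - 1990) = (-57*(1 - 114) - 21/12)*(-150) = (-57*(-113) + (1/12)*(-21))*(-150) = (6441 - 7/4)*(-150) = (25757/4)*(-150) = -1931775/2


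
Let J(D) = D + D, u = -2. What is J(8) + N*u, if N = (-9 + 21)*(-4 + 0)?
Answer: 112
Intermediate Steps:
J(D) = 2*D
N = -48 (N = 12*(-4) = -48)
J(8) + N*u = 2*8 - 48*(-2) = 16 + 96 = 112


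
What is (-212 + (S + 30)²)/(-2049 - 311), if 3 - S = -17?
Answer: -286/295 ≈ -0.96949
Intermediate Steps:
S = 20 (S = 3 - 1*(-17) = 3 + 17 = 20)
(-212 + (S + 30)²)/(-2049 - 311) = (-212 + (20 + 30)²)/(-2049 - 311) = (-212 + 50²)/(-2360) = (-212 + 2500)*(-1/2360) = 2288*(-1/2360) = -286/295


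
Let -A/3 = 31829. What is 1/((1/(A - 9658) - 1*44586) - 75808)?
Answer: -105145/12658827131 ≈ -8.3061e-6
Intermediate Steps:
A = -95487 (A = -3*31829 = -95487)
1/((1/(A - 9658) - 1*44586) - 75808) = 1/((1/(-95487 - 9658) - 1*44586) - 75808) = 1/((1/(-105145) - 44586) - 75808) = 1/((-1/105145 - 44586) - 75808) = 1/(-4687994971/105145 - 75808) = 1/(-12658827131/105145) = -105145/12658827131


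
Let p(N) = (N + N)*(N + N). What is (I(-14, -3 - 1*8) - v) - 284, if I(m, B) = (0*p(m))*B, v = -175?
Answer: -109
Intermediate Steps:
p(N) = 4*N² (p(N) = (2*N)*(2*N) = 4*N²)
I(m, B) = 0 (I(m, B) = (0*(4*m²))*B = 0*B = 0)
(I(-14, -3 - 1*8) - v) - 284 = (0 - 1*(-175)) - 284 = (0 + 175) - 284 = 175 - 284 = -109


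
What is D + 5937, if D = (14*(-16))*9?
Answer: 3921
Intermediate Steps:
D = -2016 (D = -224*9 = -2016)
D + 5937 = -2016 + 5937 = 3921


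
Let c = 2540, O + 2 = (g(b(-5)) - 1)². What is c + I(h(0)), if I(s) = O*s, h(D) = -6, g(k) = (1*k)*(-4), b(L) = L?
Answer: 386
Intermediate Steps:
g(k) = -4*k (g(k) = k*(-4) = -4*k)
O = 359 (O = -2 + (-4*(-5) - 1)² = -2 + (20 - 1)² = -2 + 19² = -2 + 361 = 359)
I(s) = 359*s
c + I(h(0)) = 2540 + 359*(-6) = 2540 - 2154 = 386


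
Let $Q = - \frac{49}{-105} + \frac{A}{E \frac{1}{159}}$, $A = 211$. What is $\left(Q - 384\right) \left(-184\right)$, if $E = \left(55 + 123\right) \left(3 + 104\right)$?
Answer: $\frac{10034293076}{142845} \approx 70246.0$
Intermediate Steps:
$E = 19046$ ($E = 178 \cdot 107 = 19046$)
$Q = \frac{636557}{285690}$ ($Q = - \frac{49}{-105} + \frac{211}{19046 \cdot \frac{1}{159}} = \left(-49\right) \left(- \frac{1}{105}\right) + \frac{211}{19046 \cdot \frac{1}{159}} = \frac{7}{15} + \frac{211}{\frac{19046}{159}} = \frac{7}{15} + 211 \cdot \frac{159}{19046} = \frac{7}{15} + \frac{33549}{19046} = \frac{636557}{285690} \approx 2.2281$)
$\left(Q - 384\right) \left(-184\right) = \left(\frac{636557}{285690} - 384\right) \left(-184\right) = \left(- \frac{109068403}{285690}\right) \left(-184\right) = \frac{10034293076}{142845}$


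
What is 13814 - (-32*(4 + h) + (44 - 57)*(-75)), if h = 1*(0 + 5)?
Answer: 13127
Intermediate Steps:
h = 5 (h = 1*5 = 5)
13814 - (-32*(4 + h) + (44 - 57)*(-75)) = 13814 - (-32*(4 + 5) + (44 - 57)*(-75)) = 13814 - (-32*9 - 13*(-75)) = 13814 - (-288 + 975) = 13814 - 1*687 = 13814 - 687 = 13127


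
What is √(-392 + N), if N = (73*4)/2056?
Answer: I*√103527310/514 ≈ 19.795*I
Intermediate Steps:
N = 73/514 (N = 292*(1/2056) = 73/514 ≈ 0.14202)
√(-392 + N) = √(-392 + 73/514) = √(-201415/514) = I*√103527310/514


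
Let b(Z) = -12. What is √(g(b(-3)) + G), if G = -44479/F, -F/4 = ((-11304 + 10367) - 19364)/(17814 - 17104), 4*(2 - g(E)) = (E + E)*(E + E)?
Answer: I*√875197588458/40602 ≈ 23.041*I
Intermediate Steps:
g(E) = 2 - E² (g(E) = 2 - (E + E)*(E + E)/4 = 2 - 2*E*2*E/4 = 2 - E²)
F = 40602/355 (F = -4*((-11304 + 10367) - 19364)/(17814 - 17104) = -4*(-937 - 19364)/710 = -(-81204)/710 = -4*(-20301/710) = 40602/355 ≈ 114.37)
G = -15790045/40602 (G = -44479/40602/355 = -44479*355/40602 = -15790045/40602 ≈ -388.90)
√(g(b(-3)) + G) = √((2 - 1*(-12)²) - 15790045/40602) = √((2 - 1*144) - 15790045/40602) = √((2 - 144) - 15790045/40602) = √(-142 - 15790045/40602) = √(-21555529/40602) = I*√875197588458/40602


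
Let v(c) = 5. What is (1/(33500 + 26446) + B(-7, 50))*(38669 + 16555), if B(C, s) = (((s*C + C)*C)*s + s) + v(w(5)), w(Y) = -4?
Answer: 68970631724124/9991 ≈ 6.9033e+9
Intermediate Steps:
B(C, s) = 5 + s + C*s*(C + C*s) (B(C, s) = (((s*C + C)*C)*s + s) + 5 = (((C*s + C)*C)*s + s) + 5 = (((C + C*s)*C)*s + s) + 5 = ((C*(C + C*s))*s + s) + 5 = (C*s*(C + C*s) + s) + 5 = (s + C*s*(C + C*s)) + 5 = 5 + s + C*s*(C + C*s))
(1/(33500 + 26446) + B(-7, 50))*(38669 + 16555) = (1/(33500 + 26446) + (5 + 50 + 50*(-7)² + (-7)²*50²))*(38669 + 16555) = (1/59946 + (5 + 50 + 50*49 + 49*2500))*55224 = (1/59946 + (5 + 50 + 2450 + 122500))*55224 = (1/59946 + 125005)*55224 = (7493549731/59946)*55224 = 68970631724124/9991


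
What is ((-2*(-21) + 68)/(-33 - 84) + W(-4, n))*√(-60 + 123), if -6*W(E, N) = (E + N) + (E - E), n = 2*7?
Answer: -305*√7/39 ≈ -20.691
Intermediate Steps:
n = 14
W(E, N) = -E/6 - N/6 (W(E, N) = -((E + N) + (E - E))/6 = -((E + N) + 0)/6 = -(E + N)/6 = -E/6 - N/6)
((-2*(-21) + 68)/(-33 - 84) + W(-4, n))*√(-60 + 123) = ((-2*(-21) + 68)/(-33 - 84) + (-⅙*(-4) - ⅙*14))*√(-60 + 123) = ((42 + 68)/(-117) + (⅔ - 7/3))*√63 = (110*(-1/117) - 5/3)*(3*√7) = (-110/117 - 5/3)*(3*√7) = -305*√7/39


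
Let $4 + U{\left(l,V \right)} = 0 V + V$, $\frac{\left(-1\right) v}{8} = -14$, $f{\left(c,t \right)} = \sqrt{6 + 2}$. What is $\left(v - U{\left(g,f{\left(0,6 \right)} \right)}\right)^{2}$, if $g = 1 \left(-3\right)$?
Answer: $13464 - 464 \sqrt{2} \approx 12808.0$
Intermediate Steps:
$f{\left(c,t \right)} = 2 \sqrt{2}$ ($f{\left(c,t \right)} = \sqrt{8} = 2 \sqrt{2}$)
$g = -3$
$v = 112$ ($v = \left(-8\right) \left(-14\right) = 112$)
$U{\left(l,V \right)} = -4 + V$ ($U{\left(l,V \right)} = -4 + \left(0 V + V\right) = -4 + \left(0 + V\right) = -4 + V$)
$\left(v - U{\left(g,f{\left(0,6 \right)} \right)}\right)^{2} = \left(112 - \left(-4 + 2 \sqrt{2}\right)\right)^{2} = \left(112 + \left(4 - 2 \sqrt{2}\right)\right)^{2} = \left(116 - 2 \sqrt{2}\right)^{2}$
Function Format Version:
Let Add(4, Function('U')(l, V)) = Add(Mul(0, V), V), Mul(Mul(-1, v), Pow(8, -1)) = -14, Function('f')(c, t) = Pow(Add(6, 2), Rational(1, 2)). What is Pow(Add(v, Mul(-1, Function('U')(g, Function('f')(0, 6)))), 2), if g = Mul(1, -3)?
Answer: Add(13464, Mul(-464, Pow(2, Rational(1, 2)))) ≈ 12808.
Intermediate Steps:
Function('f')(c, t) = Mul(2, Pow(2, Rational(1, 2))) (Function('f')(c, t) = Pow(8, Rational(1, 2)) = Mul(2, Pow(2, Rational(1, 2))))
g = -3
v = 112 (v = Mul(-8, -14) = 112)
Function('U')(l, V) = Add(-4, V) (Function('U')(l, V) = Add(-4, Add(Mul(0, V), V)) = Add(-4, Add(0, V)) = Add(-4, V))
Pow(Add(v, Mul(-1, Function('U')(g, Function('f')(0, 6)))), 2) = Pow(Add(112, Mul(-1, Add(-4, Mul(2, Pow(2, Rational(1, 2)))))), 2) = Pow(Add(112, Add(4, Mul(-2, Pow(2, Rational(1, 2))))), 2) = Pow(Add(116, Mul(-2, Pow(2, Rational(1, 2)))), 2)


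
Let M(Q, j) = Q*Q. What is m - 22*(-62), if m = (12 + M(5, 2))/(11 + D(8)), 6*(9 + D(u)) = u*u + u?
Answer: 19133/14 ≈ 1366.6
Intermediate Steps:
M(Q, j) = Q²
D(u) = -9 + u/6 + u²/6 (D(u) = -9 + (u*u + u)/6 = -9 + (u² + u)/6 = -9 + (u + u²)/6 = -9 + (u/6 + u²/6) = -9 + u/6 + u²/6)
m = 37/14 (m = (12 + 5²)/(11 + (-9 + (⅙)*8 + (⅙)*8²)) = (12 + 25)/(11 + (-9 + 4/3 + (⅙)*64)) = 37/(11 + (-9 + 4/3 + 32/3)) = 37/(11 + 3) = 37/14 ≈ 2.6429)
m - 22*(-62) = 37/14 - 22*(-62) = 37/14 + 1364 = 19133/14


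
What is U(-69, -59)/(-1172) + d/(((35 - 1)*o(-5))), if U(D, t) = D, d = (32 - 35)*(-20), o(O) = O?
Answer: -5859/19924 ≈ -0.29407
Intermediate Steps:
d = 60 (d = -3*(-20) = 60)
U(-69, -59)/(-1172) + d/(((35 - 1)*o(-5))) = -69/(-1172) + 60/(((35 - 1)*(-5))) = -69*(-1/1172) + 60/((34*(-5))) = 69/1172 + 60/(-170) = 69/1172 + 60*(-1/170) = 69/1172 - 6/17 = -5859/19924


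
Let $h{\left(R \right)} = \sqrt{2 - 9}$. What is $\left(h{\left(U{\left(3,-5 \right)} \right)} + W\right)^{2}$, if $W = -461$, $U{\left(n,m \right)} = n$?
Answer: $\left(461 - i \sqrt{7}\right)^{2} \approx 2.1251 \cdot 10^{5} - 2439.0 i$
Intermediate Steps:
$h{\left(R \right)} = i \sqrt{7}$ ($h{\left(R \right)} = \sqrt{-7} = i \sqrt{7}$)
$\left(h{\left(U{\left(3,-5 \right)} \right)} + W\right)^{2} = \left(i \sqrt{7} - 461\right)^{2} = \left(-461 + i \sqrt{7}\right)^{2}$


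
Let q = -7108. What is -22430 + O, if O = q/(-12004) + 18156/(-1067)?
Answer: -71874952907/3202067 ≈ -22446.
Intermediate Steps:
O = -52590097/3202067 (O = -7108/(-12004) + 18156/(-1067) = -7108*(-1/12004) + 18156*(-1/1067) = 1777/3001 - 18156/1067 = -52590097/3202067 ≈ -16.424)
-22430 + O = -22430 - 52590097/3202067 = -71874952907/3202067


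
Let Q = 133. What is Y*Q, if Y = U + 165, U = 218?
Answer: 50939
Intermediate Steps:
Y = 383 (Y = 218 + 165 = 383)
Y*Q = 383*133 = 50939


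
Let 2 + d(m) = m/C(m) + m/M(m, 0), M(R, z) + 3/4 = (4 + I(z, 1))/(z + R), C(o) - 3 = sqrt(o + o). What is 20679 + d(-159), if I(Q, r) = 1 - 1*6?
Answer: 1076991398/51557 + 53*I*sqrt(318)/109 ≈ 20889.0 + 8.6709*I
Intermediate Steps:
I(Q, r) = -5 (I(Q, r) = 1 - 6 = -5)
C(o) = 3 + sqrt(2)*sqrt(o) (C(o) = 3 + sqrt(o + o) = 3 + sqrt(2*o) = 3 + sqrt(2)*sqrt(o))
M(R, z) = -3/4 - 1/(R + z) (M(R, z) = -3/4 + (4 - 5)/(z + R) = -3/4 - 1/(R + z))
d(m) = -2 + m/(3 + sqrt(2)*sqrt(m)) + 4*m**2/(-4 - 3*m) (d(m) = -2 + (m/(3 + sqrt(2)*sqrt(m)) + m/(((-4 - 3*m - 3*0)/(4*(m + 0))))) = -2 + (m/(3 + sqrt(2)*sqrt(m)) + m/(((-4 - 3*m + 0)/(4*m)))) = -2 + (m/(3 + sqrt(2)*sqrt(m)) + m/(((-4 - 3*m)/(4*m)))) = -2 + (m/(3 + sqrt(2)*sqrt(m)) + m*(4*m/(-4 - 3*m))) = -2 + (m/(3 + sqrt(2)*sqrt(m)) + 4*m**2/(-4 - 3*m)) = -2 + m/(3 + sqrt(2)*sqrt(m)) + 4*m**2/(-4 - 3*m))
20679 + d(-159) = 20679 + (-2 - 159/(3 + sqrt(2)*sqrt(-159)) - 1*(-159)**2/(1 + (3/4)*(-159))) = 20679 + (-2 - 159/(3 + sqrt(2)*(I*sqrt(159))) - 1*25281/(1 - 477/4)) = 20679 + (-2 - 159/(3 + I*sqrt(318)) - 1*25281/(-473/4)) = 20679 + (-2 - 159/(3 + I*sqrt(318)) - 1*25281*(-4/473)) = 20679 + (-2 - 159/(3 + I*sqrt(318)) + 101124/473) = 20679 + (100178/473 - 159/(3 + I*sqrt(318))) = 9881345/473 - 159/(3 + I*sqrt(318))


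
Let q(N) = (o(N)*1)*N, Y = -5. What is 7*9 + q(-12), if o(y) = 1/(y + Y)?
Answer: 1083/17 ≈ 63.706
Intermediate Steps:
o(y) = 1/(-5 + y) (o(y) = 1/(y - 5) = 1/(-5 + y))
q(N) = N/(-5 + N) (q(N) = (1/(-5 + N))*N = N/(-5 + N))
7*9 + q(-12) = 7*9 - 12/(-5 - 12) = 63 - 12/(-17) = 63 - 12*(-1/17) = 63 + 12/17 = 1083/17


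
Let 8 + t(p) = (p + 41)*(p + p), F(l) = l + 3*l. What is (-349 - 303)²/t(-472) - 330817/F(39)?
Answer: -16816070641/7933692 ≈ -2119.6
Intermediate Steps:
F(l) = 4*l
t(p) = -8 + 2*p*(41 + p) (t(p) = -8 + (p + 41)*(p + p) = -8 + (41 + p)*(2*p) = -8 + 2*p*(41 + p))
(-349 - 303)²/t(-472) - 330817/F(39) = (-349 - 303)²/(-8 + 2*(-472)² + 82*(-472)) - 330817/(4*39) = (-652)²/(-8 + 2*222784 - 38704) - 330817/156 = 425104/(-8 + 445568 - 38704) - 330817*1/156 = 425104/406856 - 330817/156 = 425104*(1/406856) - 330817/156 = 53138/50857 - 330817/156 = -16816070641/7933692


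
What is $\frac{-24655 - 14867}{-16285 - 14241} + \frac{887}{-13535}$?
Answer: $\frac{253926854}{206584705} \approx 1.2292$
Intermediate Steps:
$\frac{-24655 - 14867}{-16285 - 14241} + \frac{887}{-13535} = - \frac{39522}{-30526} + 887 \left(- \frac{1}{13535}\right) = \left(-39522\right) \left(- \frac{1}{30526}\right) - \frac{887}{13535} = \frac{19761}{15263} - \frac{887}{13535} = \frac{253926854}{206584705}$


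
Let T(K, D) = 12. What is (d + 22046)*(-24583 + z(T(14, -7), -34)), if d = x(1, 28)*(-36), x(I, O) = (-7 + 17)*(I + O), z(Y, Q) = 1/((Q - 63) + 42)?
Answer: -15692077996/55 ≈ -2.8531e+8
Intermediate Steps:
z(Y, Q) = 1/(-21 + Q) (z(Y, Q) = 1/((-63 + Q) + 42) = 1/(-21 + Q))
x(I, O) = 10*I + 10*O (x(I, O) = 10*(I + O) = 10*I + 10*O)
d = -10440 (d = (10*1 + 10*28)*(-36) = (10 + 280)*(-36) = 290*(-36) = -10440)
(d + 22046)*(-24583 + z(T(14, -7), -34)) = (-10440 + 22046)*(-24583 + 1/(-21 - 34)) = 11606*(-24583 + 1/(-55)) = 11606*(-24583 - 1/55) = 11606*(-1352066/55) = -15692077996/55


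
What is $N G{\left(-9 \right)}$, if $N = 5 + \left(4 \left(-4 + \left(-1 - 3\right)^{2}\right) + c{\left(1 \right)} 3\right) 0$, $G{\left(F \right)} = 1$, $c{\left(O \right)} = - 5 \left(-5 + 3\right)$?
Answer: $5$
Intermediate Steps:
$c{\left(O \right)} = 10$ ($c{\left(O \right)} = \left(-5\right) \left(-2\right) = 10$)
$N = 5$ ($N = 5 + \left(4 \left(-4 + \left(-1 - 3\right)^{2}\right) + 10 \cdot 3\right) 0 = 5 + \left(4 \left(-4 + \left(-4\right)^{2}\right) + 30\right) 0 = 5 + \left(4 \left(-4 + 16\right) + 30\right) 0 = 5 + \left(4 \cdot 12 + 30\right) 0 = 5 + \left(48 + 30\right) 0 = 5 + 78 \cdot 0 = 5 + 0 = 5$)
$N G{\left(-9 \right)} = 5 \cdot 1 = 5$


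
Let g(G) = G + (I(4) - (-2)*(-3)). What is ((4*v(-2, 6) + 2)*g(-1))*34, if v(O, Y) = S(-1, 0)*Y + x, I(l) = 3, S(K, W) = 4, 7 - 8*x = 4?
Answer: -13532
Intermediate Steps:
x = 3/8 (x = 7/8 - 1/8*4 = 7/8 - 1/2 = 3/8 ≈ 0.37500)
v(O, Y) = 3/8 + 4*Y (v(O, Y) = 4*Y + 3/8 = 3/8 + 4*Y)
g(G) = -3 + G (g(G) = G + (3 - (-2)*(-3)) = G + (3 - 1*6) = G + (3 - 6) = G - 3 = -3 + G)
((4*v(-2, 6) + 2)*g(-1))*34 = ((4*(3/8 + 4*6) + 2)*(-3 - 1))*34 = ((4*(3/8 + 24) + 2)*(-4))*34 = ((4*(195/8) + 2)*(-4))*34 = ((195/2 + 2)*(-4))*34 = ((199/2)*(-4))*34 = -398*34 = -13532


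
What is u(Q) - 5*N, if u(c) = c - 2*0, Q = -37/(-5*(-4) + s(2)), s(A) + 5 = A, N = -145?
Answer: 12288/17 ≈ 722.82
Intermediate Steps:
s(A) = -5 + A
Q = -37/17 (Q = -37/(-5*(-4) + (-5 + 2)) = -37/(20 - 3) = -37/17 ≈ -2.1765)
u(c) = c (u(c) = c + 0 = c)
u(Q) - 5*N = -37/17 - 5*(-145) = -37/17 - 1*(-725) = -37/17 + 725 = 12288/17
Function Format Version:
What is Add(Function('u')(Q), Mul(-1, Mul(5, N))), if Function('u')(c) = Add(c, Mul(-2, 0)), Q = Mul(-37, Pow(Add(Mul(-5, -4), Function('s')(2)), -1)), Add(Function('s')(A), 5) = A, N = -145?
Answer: Rational(12288, 17) ≈ 722.82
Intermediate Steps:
Function('s')(A) = Add(-5, A)
Q = Rational(-37, 17) (Q = Mul(-37, Pow(Add(Mul(-5, -4), Add(-5, 2)), -1)) = Mul(-37, Pow(Add(20, -3), -1)) = Mul(-37, Pow(17, -1)) = Mul(-37, Rational(1, 17)) = Rational(-37, 17) ≈ -2.1765)
Function('u')(c) = c (Function('u')(c) = Add(c, 0) = c)
Add(Function('u')(Q), Mul(-1, Mul(5, N))) = Add(Rational(-37, 17), Mul(-1, Mul(5, -145))) = Add(Rational(-37, 17), Mul(-1, -725)) = Add(Rational(-37, 17), 725) = Rational(12288, 17)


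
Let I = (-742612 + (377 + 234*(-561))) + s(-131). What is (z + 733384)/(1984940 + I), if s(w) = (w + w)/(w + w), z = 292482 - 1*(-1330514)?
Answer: 589095/277858 ≈ 2.1201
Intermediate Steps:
z = 1622996 (z = 292482 + 1330514 = 1622996)
s(w) = 1 (s(w) = (2*w)/((2*w)) = (2*w)*(1/(2*w)) = 1)
I = -873508 (I = (-742612 + (377 + 234*(-561))) + 1 = (-742612 + (377 - 131274)) + 1 = (-742612 - 130897) + 1 = -873509 + 1 = -873508)
(z + 733384)/(1984940 + I) = (1622996 + 733384)/(1984940 - 873508) = 2356380/1111432 = 2356380*(1/1111432) = 589095/277858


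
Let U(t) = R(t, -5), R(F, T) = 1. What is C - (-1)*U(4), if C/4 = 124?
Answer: 497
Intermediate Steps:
C = 496 (C = 4*124 = 496)
U(t) = 1
C - (-1)*U(4) = 496 - (-1) = 496 - 1*(-1) = 496 + 1 = 497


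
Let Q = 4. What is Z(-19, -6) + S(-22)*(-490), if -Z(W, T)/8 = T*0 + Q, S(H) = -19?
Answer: 9278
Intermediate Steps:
Z(W, T) = -32 (Z(W, T) = -8*(T*0 + 4) = -8*(0 + 4) = -8*4 = -32)
Z(-19, -6) + S(-22)*(-490) = -32 - 19*(-490) = -32 + 9310 = 9278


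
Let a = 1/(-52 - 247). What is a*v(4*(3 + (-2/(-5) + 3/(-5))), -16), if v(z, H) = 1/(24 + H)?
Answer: -1/2392 ≈ -0.00041806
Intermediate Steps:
a = -1/299 (a = 1/(-299) = -1/299 ≈ -0.0033445)
a*v(4*(3 + (-2/(-5) + 3/(-5))), -16) = -1/(299*(24 - 16)) = -1/299/8 = -1/299*⅛ = -1/2392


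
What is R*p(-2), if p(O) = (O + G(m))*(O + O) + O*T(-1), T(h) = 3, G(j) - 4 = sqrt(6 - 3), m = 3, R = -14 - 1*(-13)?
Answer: 14 + 4*sqrt(3) ≈ 20.928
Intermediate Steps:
R = -1 (R = -14 + 13 = -1)
G(j) = 4 + sqrt(3) (G(j) = 4 + sqrt(6 - 3) = 4 + sqrt(3))
p(O) = 3*O + 2*O*(4 + O + sqrt(3)) (p(O) = (O + (4 + sqrt(3)))*(O + O) + O*3 = (4 + O + sqrt(3))*(2*O) + 3*O = 2*O*(4 + O + sqrt(3)) + 3*O = 3*O + 2*O*(4 + O + sqrt(3)))
R*p(-2) = -(-2)*(11 + 2*(-2) + 2*sqrt(3)) = -(-2)*(11 - 4 + 2*sqrt(3)) = -(-2)*(7 + 2*sqrt(3)) = -(-14 - 4*sqrt(3)) = 14 + 4*sqrt(3)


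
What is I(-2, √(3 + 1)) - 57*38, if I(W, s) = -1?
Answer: -2167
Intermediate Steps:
I(-2, √(3 + 1)) - 57*38 = -1 - 57*38 = -1 - 2166 = -2167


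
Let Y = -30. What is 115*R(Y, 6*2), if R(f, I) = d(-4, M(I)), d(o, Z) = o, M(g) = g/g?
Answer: -460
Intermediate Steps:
M(g) = 1
R(f, I) = -4
115*R(Y, 6*2) = 115*(-4) = -460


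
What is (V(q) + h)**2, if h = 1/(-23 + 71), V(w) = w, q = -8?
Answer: 146689/2304 ≈ 63.667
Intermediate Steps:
h = 1/48 ≈ 0.020833
(V(q) + h)**2 = (-8 + 1/48)**2 = (-383/48)**2 = 146689/2304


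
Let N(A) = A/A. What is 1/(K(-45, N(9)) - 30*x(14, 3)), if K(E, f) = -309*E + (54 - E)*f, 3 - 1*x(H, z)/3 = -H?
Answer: 1/12474 ≈ 8.0167e-5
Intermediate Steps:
N(A) = 1
x(H, z) = 9 + 3*H (x(H, z) = 9 - (-3)*H = 9 + 3*H)
K(E, f) = -309*E + f*(54 - E)
1/(K(-45, N(9)) - 30*x(14, 3)) = 1/((-309*(-45) + 54*1 - 1*(-45)*1) - 30*(9 + 3*14)) = 1/((13905 + 54 + 45) - 30*(9 + 42)) = 1/(14004 - 30*51) = 1/(14004 - 1530) = 1/12474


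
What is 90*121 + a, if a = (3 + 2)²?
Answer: 10915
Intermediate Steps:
a = 25 (a = 5² = 25)
90*121 + a = 90*121 + 25 = 10890 + 25 = 10915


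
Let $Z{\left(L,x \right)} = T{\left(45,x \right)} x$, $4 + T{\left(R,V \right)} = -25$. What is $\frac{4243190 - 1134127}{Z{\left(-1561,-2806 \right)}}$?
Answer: $\frac{3109063}{81374} \approx 38.207$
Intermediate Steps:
$T{\left(R,V \right)} = -29$ ($T{\left(R,V \right)} = -4 - 25 = -29$)
$Z{\left(L,x \right)} = - 29 x$
$\frac{4243190 - 1134127}{Z{\left(-1561,-2806 \right)}} = \frac{4243190 - 1134127}{\left(-29\right) \left(-2806\right)} = \frac{3109063}{81374}$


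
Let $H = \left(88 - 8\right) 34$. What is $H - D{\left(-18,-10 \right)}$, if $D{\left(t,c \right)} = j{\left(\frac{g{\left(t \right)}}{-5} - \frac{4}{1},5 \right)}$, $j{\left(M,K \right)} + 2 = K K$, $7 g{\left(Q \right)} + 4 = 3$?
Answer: $2697$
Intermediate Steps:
$H = 2720$ ($H = 80 \cdot 34 = 2720$)
$g{\left(Q \right)} = - \frac{1}{7}$ ($g{\left(Q \right)} = - \frac{4}{7} + \frac{1}{7} \cdot 3 = - \frac{4}{7} + \frac{3}{7} = - \frac{1}{7}$)
$j{\left(M,K \right)} = -2 + K^{2}$ ($j{\left(M,K \right)} = -2 + K K = -2 + K^{2}$)
$D{\left(t,c \right)} = 23$ ($D{\left(t,c \right)} = -2 + 5^{2} = -2 + 25 = 23$)
$H - D{\left(-18,-10 \right)} = 2720 - 23 = 2697$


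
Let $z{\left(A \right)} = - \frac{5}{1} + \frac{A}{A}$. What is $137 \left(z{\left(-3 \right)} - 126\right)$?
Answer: $-17810$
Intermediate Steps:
$z{\left(A \right)} = -4$ ($z{\left(A \right)} = \left(-5\right) 1 + 1 = -5 + 1 = -4$)
$137 \left(z{\left(-3 \right)} - 126\right) = 137 \left(-4 - 126\right) = 137 \left(-130\right) = -17810$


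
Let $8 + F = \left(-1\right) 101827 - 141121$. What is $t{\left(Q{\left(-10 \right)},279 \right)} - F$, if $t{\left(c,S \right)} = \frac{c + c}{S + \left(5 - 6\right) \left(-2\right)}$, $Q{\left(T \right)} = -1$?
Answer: $\frac{68270634}{281} \approx 2.4296 \cdot 10^{5}$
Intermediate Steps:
$t{\left(c,S \right)} = \frac{2 c}{2 + S}$ ($t{\left(c,S \right)} = \frac{2 c}{S - -2} = \frac{2 c}{S + 2} = \frac{2 c}{2 + S}$)
$F = -242956$ ($F = -8 - 242948 = -242956$)
$t{\left(Q{\left(-10 \right)},279 \right)} - F = 2 \left(-1\right) \frac{1}{2 + 279} - -242956 = 2 \left(-1\right) \frac{1}{281} + 242956 = - \frac{2}{281} + 242956 = \frac{68270634}{281}$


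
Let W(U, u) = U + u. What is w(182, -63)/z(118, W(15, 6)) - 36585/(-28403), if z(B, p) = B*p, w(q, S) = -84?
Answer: 2101709/1675777 ≈ 1.2542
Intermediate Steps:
w(182, -63)/z(118, W(15, 6)) - 36585/(-28403) = -84*1/(118*(15 + 6)) - 36585/(-28403) = -84/(118*21) - 36585*(-1/28403) = -84/2478 + 36585/28403 = -84*1/2478 + 36585/28403 = -2/59 + 36585/28403 = 2101709/1675777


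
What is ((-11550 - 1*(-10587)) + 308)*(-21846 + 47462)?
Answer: -16778480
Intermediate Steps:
((-11550 - 1*(-10587)) + 308)*(-21846 + 47462) = ((-11550 + 10587) + 308)*25616 = (-963 + 308)*25616 = -655*25616 = -16778480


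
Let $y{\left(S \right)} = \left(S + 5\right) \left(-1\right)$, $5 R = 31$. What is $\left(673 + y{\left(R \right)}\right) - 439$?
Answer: $\frac{1114}{5} \approx 222.8$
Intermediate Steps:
$R = \frac{31}{5}$ ($R = \frac{1}{5} \cdot 31 = \frac{31}{5} \approx 6.2$)
$y{\left(S \right)} = -5 - S$ ($y{\left(S \right)} = \left(5 + S\right) \left(-1\right) = -5 - S$)
$\left(673 + y{\left(R \right)}\right) - 439 = \left(673 - \frac{56}{5}\right) - 439 = \frac{3309}{5} - 439 = \frac{1114}{5}$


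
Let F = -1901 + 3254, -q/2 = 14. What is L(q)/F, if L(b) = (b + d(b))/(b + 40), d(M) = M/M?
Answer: -3/1804 ≈ -0.0016630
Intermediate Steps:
q = -28 (q = -2*14 = -28)
d(M) = 1
F = 1353
L(b) = (1 + b)/(40 + b) (L(b) = (b + 1)/(b + 40) = (1 + b)/(40 + b))
L(q)/F = ((1 - 28)/(40 - 28))/1353 = (-27/12)*(1/1353) = ((1/12)*(-27))*(1/1353) = -9/4*1/1353 = -3/1804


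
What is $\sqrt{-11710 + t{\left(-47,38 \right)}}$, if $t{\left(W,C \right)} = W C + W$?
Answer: $i \sqrt{13543} \approx 116.37 i$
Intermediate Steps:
$t{\left(W,C \right)} = W + C W$ ($t{\left(W,C \right)} = C W + W = W + C W$)
$\sqrt{-11710 + t{\left(-47,38 \right)}} = \sqrt{-11710 - 47 \left(1 + 38\right)} = \sqrt{-11710 - 1833} = \sqrt{-13543} = i \sqrt{13543}$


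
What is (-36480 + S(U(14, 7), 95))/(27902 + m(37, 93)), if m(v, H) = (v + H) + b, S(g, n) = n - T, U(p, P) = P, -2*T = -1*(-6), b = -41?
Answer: -36382/27991 ≈ -1.2998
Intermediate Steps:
T = -3 (T = -(-1)*(-6)/2 = -½*6 = -3)
S(g, n) = 3 + n (S(g, n) = n - 1*(-3) = n + 3 = 3 + n)
m(v, H) = -41 + H + v (m(v, H) = (v + H) - 41 = (H + v) - 41 = -41 + H + v)
(-36480 + S(U(14, 7), 95))/(27902 + m(37, 93)) = (-36480 + (3 + 95))/(27902 + (-41 + 93 + 37)) = (-36480 + 98)/(27902 + 89) = -36382/27991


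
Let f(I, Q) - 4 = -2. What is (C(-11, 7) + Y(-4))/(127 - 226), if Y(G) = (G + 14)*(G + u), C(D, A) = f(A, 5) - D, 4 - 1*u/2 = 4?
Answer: 3/11 ≈ 0.27273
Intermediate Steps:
u = 0 (u = 8 - 2*4 = 8 - 8 = 0)
f(I, Q) = 2 (f(I, Q) = 4 - 2 = 2)
C(D, A) = 2 - D
Y(G) = G*(14 + G) (Y(G) = (G + 14)*(G + 0) = (14 + G)*G = G*(14 + G))
(C(-11, 7) + Y(-4))/(127 - 226) = ((2 - 1*(-11)) - 4*(14 - 4))/(127 - 226) = ((2 + 11) - 4*10)/(-99) = (13 - 40)*(-1/99) = -27*(-1/99) = 3/11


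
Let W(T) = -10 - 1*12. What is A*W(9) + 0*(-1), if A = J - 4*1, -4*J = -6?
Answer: 55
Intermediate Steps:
J = 3/2 (J = -¼*(-6) = 3/2 ≈ 1.5000)
W(T) = -22 (W(T) = -10 - 12 = -22)
A = -5/2 (A = 3/2 - 4*1 = 3/2 - 4 = -5/2 ≈ -2.5000)
A*W(9) + 0*(-1) = -5/2*(-22) + 0*(-1) = 55 + 0 = 55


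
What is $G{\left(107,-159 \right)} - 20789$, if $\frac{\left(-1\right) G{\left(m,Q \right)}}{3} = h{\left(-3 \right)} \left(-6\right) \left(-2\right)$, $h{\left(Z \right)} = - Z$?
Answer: $-20897$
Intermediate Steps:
$G{\left(m,Q \right)} = -108$ ($G{\left(m,Q \right)} = - 3 \left(-1\right) \left(-3\right) \left(-6\right) \left(-2\right) = - 3 \cdot 3 \left(-6\right) \left(-2\right) = - 3 \left(\left(-18\right) \left(-2\right)\right) = \left(-3\right) 36 = -108$)
$G{\left(107,-159 \right)} - 20789 = -108 - 20789 = -20897$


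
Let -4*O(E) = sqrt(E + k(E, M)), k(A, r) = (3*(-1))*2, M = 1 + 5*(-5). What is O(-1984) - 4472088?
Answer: -4472088 - I*sqrt(1990)/4 ≈ -4.4721e+6 - 11.152*I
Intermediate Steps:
M = -24 (M = 1 - 25 = -24)
k(A, r) = -6 (k(A, r) = -3*2 = -6)
O(E) = -sqrt(-6 + E)/4 (O(E) = -sqrt(E - 6)/4 = -sqrt(-6 + E)/4)
O(-1984) - 4472088 = -sqrt(-6 - 1984)/4 - 4472088 = -I*sqrt(1990)/4 - 4472088 = -4472088 - I*sqrt(1990)/4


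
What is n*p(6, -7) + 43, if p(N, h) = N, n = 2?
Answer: 55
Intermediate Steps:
n*p(6, -7) + 43 = 2*6 + 43 = 12 + 43 = 55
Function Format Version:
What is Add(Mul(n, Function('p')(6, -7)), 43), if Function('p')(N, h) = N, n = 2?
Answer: 55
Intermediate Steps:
Add(Mul(n, Function('p')(6, -7)), 43) = Add(Mul(2, 6), 43) = Add(12, 43) = 55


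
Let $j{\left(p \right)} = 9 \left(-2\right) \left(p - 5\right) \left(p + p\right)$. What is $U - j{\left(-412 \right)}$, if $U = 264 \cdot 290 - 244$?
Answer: $6261260$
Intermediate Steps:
$j{\left(p \right)} = - 36 p \left(-5 + p\right)$ ($j{\left(p \right)} = - 18 \left(-5 + p\right) 2 p = - 18 \cdot 2 p \left(-5 + p\right) = - 36 p \left(-5 + p\right)$)
$U = 76316$ ($U = 76560 - 244 = 76316$)
$U - j{\left(-412 \right)} = 76316 - 36 \left(-412\right) \left(5 - -412\right) = 76316 - 36 \left(-412\right) \left(5 + 412\right) = 76316 - 36 \left(-412\right) 417 = 76316 - -6184944 = 76316 + 6184944 = 6261260$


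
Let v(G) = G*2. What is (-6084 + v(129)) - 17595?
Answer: -23421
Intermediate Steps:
v(G) = 2*G
(-6084 + v(129)) - 17595 = (-6084 + 2*129) - 17595 = (-6084 + 258) - 17595 = -5826 - 17595 = -23421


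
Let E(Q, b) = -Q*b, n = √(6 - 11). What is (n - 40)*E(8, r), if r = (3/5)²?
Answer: 576/5 - 72*I*√5/25 ≈ 115.2 - 6.4399*I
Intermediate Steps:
n = I*√5 (n = √(-5) = I*√5 ≈ 2.2361*I)
r = 9/25 (r = (3*(⅕))² = (⅗)² = 9/25 ≈ 0.36000)
E(Q, b) = -Q*b
(n - 40)*E(8, r) = (I*√5 - 40)*(-1*8*9/25) = (-40 + I*√5)*(-72/25) = 576/5 - 72*I*√5/25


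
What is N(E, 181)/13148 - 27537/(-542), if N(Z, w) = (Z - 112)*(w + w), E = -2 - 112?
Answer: 79428593/1781554 ≈ 44.584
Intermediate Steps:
E = -114
N(Z, w) = 2*w*(-112 + Z) (N(Z, w) = (-112 + Z)*(2*w) = 2*w*(-112 + Z))
N(E, 181)/13148 - 27537/(-542) = (2*181*(-112 - 114))/13148 - 27537/(-542) = (2*181*(-226))*(1/13148) - 27537*(-1/542) = -81812*1/13148 + 27537/542 = -20453/3287 + 27537/542 = 79428593/1781554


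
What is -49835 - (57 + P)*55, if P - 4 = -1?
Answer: -53135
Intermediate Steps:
P = 3 (P = 4 - 1 = 3)
-49835 - (57 + P)*55 = -49835 - (57 + 3)*55 = -49835 - 60*55 = -49835 - 1*3300 = -49835 - 3300 = -53135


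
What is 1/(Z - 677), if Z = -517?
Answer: -1/1194 ≈ -0.00083752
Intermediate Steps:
1/(Z - 677) = 1/(-517 - 677) = 1/(-1194) = -1/1194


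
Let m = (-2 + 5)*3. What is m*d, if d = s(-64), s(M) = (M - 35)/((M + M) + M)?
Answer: 297/64 ≈ 4.6406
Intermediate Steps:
s(M) = (-35 + M)/(3*M) (s(M) = (-35 + M)/(2*M + M) = (-35 + M)/((3*M)) = (-35 + M)*(1/(3*M)) = (-35 + M)/(3*M))
m = 9 (m = 3*3 = 9)
d = 33/64 (d = (⅓)*(-35 - 64)/(-64) = (⅓)*(-1/64)*(-99) = 33/64 ≈ 0.51563)
m*d = 9*(33/64) = 297/64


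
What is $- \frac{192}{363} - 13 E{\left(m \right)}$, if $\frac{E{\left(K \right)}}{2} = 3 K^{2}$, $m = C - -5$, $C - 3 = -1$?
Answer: $- \frac{462526}{121} \approx -3822.5$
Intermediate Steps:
$C = 2$ ($C = 3 - 1 = 2$)
$m = 7$ ($m = 2 - -5 = 2 + 5 = 7$)
$E{\left(K \right)} = 6 K^{2}$ ($E{\left(K \right)} = 2 \cdot 3 K^{2} = 6 K^{2}$)
$- \frac{192}{363} - 13 E{\left(m \right)} = - \frac{192}{363} - 13 \cdot 6 \cdot 7^{2} = \left(-192\right) \frac{1}{363} - 13 \cdot 6 \cdot 49 = - \frac{64}{121} - 3822 = - \frac{462526}{121}$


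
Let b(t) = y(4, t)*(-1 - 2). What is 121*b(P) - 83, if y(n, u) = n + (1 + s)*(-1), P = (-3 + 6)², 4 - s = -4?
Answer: 1732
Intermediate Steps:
s = 8 (s = 4 - 1*(-4) = 4 + 4 = 8)
P = 9 (P = 3² = 9)
y(n, u) = -9 + n (y(n, u) = n + (1 + 8)*(-1) = n + 9*(-1) = n - 9 = -9 + n)
b(t) = 15 (b(t) = (-9 + 4)*(-1 - 2) = -5*(-3) = 15)
121*b(P) - 83 = 121*15 - 83 = 1815 - 83 = 1732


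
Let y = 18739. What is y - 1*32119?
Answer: -13380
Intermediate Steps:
y - 1*32119 = 18739 - 1*32119 = 18739 - 32119 = -13380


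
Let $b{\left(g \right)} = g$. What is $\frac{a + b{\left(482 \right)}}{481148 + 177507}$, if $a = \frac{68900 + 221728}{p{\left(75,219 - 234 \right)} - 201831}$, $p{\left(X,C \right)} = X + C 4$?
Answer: $\frac{2694019}{3692419930} \approx 0.00072961$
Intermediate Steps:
$p{\left(X,C \right)} = X + 4 C$
$a = - \frac{8073}{5606}$ ($a = \frac{68900 + 221728}{\left(75 + 4 \left(219 - 234\right)\right) - 201831} = \frac{290628}{\left(75 + 4 \left(-15\right)\right) - 201831} = \frac{290628}{\left(75 - 60\right) - 201831} = \frac{290628}{15 - 201831} = \frac{290628}{-201816} = 290628 \left(- \frac{1}{201816}\right) = - \frac{8073}{5606} \approx -1.4401$)
$\frac{a + b{\left(482 \right)}}{481148 + 177507} = \frac{- \frac{8073}{5606} + 482}{481148 + 177507} = \frac{2694019}{5606 \cdot 658655} = \frac{2694019}{5606} \cdot \frac{1}{658655} = \frac{2694019}{3692419930}$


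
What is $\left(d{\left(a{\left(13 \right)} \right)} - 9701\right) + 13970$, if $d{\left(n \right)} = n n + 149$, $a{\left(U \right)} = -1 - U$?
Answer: $4614$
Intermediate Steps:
$d{\left(n \right)} = 149 + n^{2}$ ($d{\left(n \right)} = n^{2} + 149 = 149 + n^{2}$)
$\left(d{\left(a{\left(13 \right)} \right)} - 9701\right) + 13970 = \left(\left(149 + \left(-1 - 13\right)^{2}\right) - 9701\right) + 13970 = \left(\left(149 + \left(-14\right)^{2}\right) - 9701\right) + 13970 = \left(\left(149 + 196\right) - 9701\right) + 13970 = \left(345 - 9701\right) + 13970 = -9356 + 13970 = 4614$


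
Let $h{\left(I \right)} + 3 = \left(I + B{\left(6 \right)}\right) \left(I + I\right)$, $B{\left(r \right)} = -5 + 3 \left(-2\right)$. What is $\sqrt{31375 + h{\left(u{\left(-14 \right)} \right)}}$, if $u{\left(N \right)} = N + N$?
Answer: $2 \sqrt{8389} \approx 183.18$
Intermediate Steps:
$u{\left(N \right)} = 2 N$
$B{\left(r \right)} = -11$ ($B{\left(r \right)} = -5 - 6 = -11$)
$h{\left(I \right)} = -3 + 2 I \left(-11 + I\right)$ ($h{\left(I \right)} = -3 + \left(I - 11\right) \left(I + I\right) = -3 + \left(-11 + I\right) 2 I = -3 + 2 I \left(-11 + I\right)$)
$\sqrt{31375 + h{\left(u{\left(-14 \right)} \right)}} = \sqrt{31375 - \left(3 - 1568 + 22 \cdot 2 \left(-14\right)\right)} = \sqrt{31375 - \left(-613 - 1568\right)} = \sqrt{31375 + \left(-3 + 616 + 2 \cdot 784\right)} = \sqrt{31375 + \left(-3 + 616 + 1568\right)} = \sqrt{31375 + 2181} = \sqrt{33556} = 2 \sqrt{8389}$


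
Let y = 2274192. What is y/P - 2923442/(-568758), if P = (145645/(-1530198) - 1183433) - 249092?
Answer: 2214532488337458931/623372143935470505 ≈ 3.5525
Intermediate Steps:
P = -2192047035595/1530198 (P = (145645*(-1/1530198) - 1183433) - 249092 = (-145645/1530198 - 1183433) - 249092 = -1810886955379/1530198 - 249092 = -2192047035595/1530198 ≈ -1.4325e+6)
y/P - 2923442/(-568758) = 2274192/(-2192047035595/1530198) - 2923442/(-568758) = 2274192*(-1530198/2192047035595) - 2923442*(-1/568758) = -3479964050016/2192047035595 + 1461721/284379 = 2214532488337458931/623372143935470505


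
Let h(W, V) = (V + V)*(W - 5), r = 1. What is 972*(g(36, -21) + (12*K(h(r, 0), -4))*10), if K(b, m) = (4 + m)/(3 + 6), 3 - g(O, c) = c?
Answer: 23328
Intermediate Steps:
g(O, c) = 3 - c
h(W, V) = 2*V*(-5 + W) (h(W, V) = (2*V)*(-5 + W) = 2*V*(-5 + W))
K(b, m) = 4/9 + m/9 (K(b, m) = (4 + m)/9 = (4 + m)*(1/9) = 4/9 + m/9)
972*(g(36, -21) + (12*K(h(r, 0), -4))*10) = 972*((3 - 1*(-21)) + (12*(4/9 + (1/9)*(-4)))*10) = 972*((3 + 21) + (12*(4/9 - 4/9))*10) = 972*(24 + (12*0)*10) = 972*(24 + 0*10) = 972*(24 + 0) = 972*24 = 23328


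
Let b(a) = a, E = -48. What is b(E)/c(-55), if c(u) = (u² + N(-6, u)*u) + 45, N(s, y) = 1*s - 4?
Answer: -12/905 ≈ -0.013260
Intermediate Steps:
N(s, y) = -4 + s (N(s, y) = s - 4 = -4 + s)
c(u) = 45 + u² - 10*u (c(u) = (u² + (-4 - 6)*u) + 45 = (u² - 10*u) + 45 = 45 + u² - 10*u)
b(E)/c(-55) = -48/(45 + (-55)² - 10*(-55)) = -48/(45 + 3025 + 550) = -48/3620 = -48*1/3620 = -12/905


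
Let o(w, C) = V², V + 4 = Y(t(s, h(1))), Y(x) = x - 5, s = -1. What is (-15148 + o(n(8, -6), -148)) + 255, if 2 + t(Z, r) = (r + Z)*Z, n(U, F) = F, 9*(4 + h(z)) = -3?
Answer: -133748/9 ≈ -14861.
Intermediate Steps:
h(z) = -13/3 (h(z) = -4 + (⅑)*(-3) = -4 - ⅓ = -13/3)
t(Z, r) = -2 + Z*(Z + r) (t(Z, r) = -2 + (r + Z)*Z = -2 + (Z + r)*Z = -2 + Z*(Z + r))
Y(x) = -5 + x
V = -17/3 (V = -4 + (-5 + (-2 + (-1)² - 1*(-13/3))) = -4 + (-5 + (-2 + 1 + 13/3)) = -4 + (-5 + 10/3) = -4 - 5/3 = -17/3 ≈ -5.6667)
o(w, C) = 289/9 (o(w, C) = (-17/3)² = 289/9)
(-15148 + o(n(8, -6), -148)) + 255 = (-15148 + 289/9) + 255 = -136043/9 + 255 = -133748/9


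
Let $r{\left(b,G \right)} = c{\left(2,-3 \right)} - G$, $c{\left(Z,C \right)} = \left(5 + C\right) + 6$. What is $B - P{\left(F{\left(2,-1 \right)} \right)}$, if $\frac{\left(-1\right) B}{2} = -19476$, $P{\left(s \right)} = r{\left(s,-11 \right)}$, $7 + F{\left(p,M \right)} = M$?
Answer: $38933$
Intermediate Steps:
$c{\left(Z,C \right)} = 11 + C$
$F{\left(p,M \right)} = -7 + M$
$r{\left(b,G \right)} = 8 - G$ ($r{\left(b,G \right)} = \left(11 - 3\right) - G = 8 - G$)
$P{\left(s \right)} = 19$ ($P{\left(s \right)} = 8 - -11 = 8 + 11 = 19$)
$B = 38952$ ($B = \left(-2\right) \left(-19476\right) = 38952$)
$B - P{\left(F{\left(2,-1 \right)} \right)} = 38952 - 19 = 38933$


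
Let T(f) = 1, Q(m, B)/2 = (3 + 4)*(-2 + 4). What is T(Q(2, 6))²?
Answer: 1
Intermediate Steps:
Q(m, B) = 28 (Q(m, B) = 2*((3 + 4)*(-2 + 4)) = 2*(7*2) = 2*14 = 28)
T(Q(2, 6))² = 1² = 1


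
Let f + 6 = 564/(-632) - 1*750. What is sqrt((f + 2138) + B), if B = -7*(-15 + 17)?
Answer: sqrt(34128474)/158 ≈ 36.974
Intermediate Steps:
f = -119589/158 (f = -6 + (564/(-632) - 1*750) = -6 + (564*(-1/632) - 750) = -6 + (-141/158 - 750) = -6 - 118641/158 = -119589/158 ≈ -756.89)
B = -14 (B = -7*2 = -14)
sqrt((f + 2138) + B) = sqrt((-119589/158 + 2138) - 14) = sqrt(218215/158 - 14) = sqrt(216003/158) = sqrt(34128474)/158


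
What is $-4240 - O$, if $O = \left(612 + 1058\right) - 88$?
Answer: $-5822$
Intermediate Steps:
$O = 1582$ ($O = 1670 - 88 = 1582$)
$-4240 - O = -4240 - 1582 = -5822$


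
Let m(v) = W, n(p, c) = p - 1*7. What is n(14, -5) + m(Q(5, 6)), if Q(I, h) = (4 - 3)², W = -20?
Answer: -13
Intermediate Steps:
n(p, c) = -7 + p (n(p, c) = p - 7 = -7 + p)
Q(I, h) = 1 (Q(I, h) = 1² = 1)
m(v) = -20
n(14, -5) + m(Q(5, 6)) = (-7 + 14) - 20 = 7 - 20 = -13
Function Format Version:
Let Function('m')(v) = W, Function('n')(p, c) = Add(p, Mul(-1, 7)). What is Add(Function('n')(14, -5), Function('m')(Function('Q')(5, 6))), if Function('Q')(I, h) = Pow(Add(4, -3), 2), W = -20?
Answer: -13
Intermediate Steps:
Function('n')(p, c) = Add(-7, p) (Function('n')(p, c) = Add(p, -7) = Add(-7, p))
Function('Q')(I, h) = 1 (Function('Q')(I, h) = Pow(1, 2) = 1)
Function('m')(v) = -20
Add(Function('n')(14, -5), Function('m')(Function('Q')(5, 6))) = Add(Add(-7, 14), -20) = Add(7, -20) = -13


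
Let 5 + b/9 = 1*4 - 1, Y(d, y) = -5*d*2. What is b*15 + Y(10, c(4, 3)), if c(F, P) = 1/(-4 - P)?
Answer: -370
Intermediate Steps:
Y(d, y) = -10*d
b = -18 (b = -45 + 9*(1*4 - 1) = -45 + 9*(4 - 1) = -45 + 9*3 = -45 + 27 = -18)
b*15 + Y(10, c(4, 3)) = -18*15 - 10*10 = -270 - 100 = -370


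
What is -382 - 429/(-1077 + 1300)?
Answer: -85615/223 ≈ -383.92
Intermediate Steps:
-382 - 429/(-1077 + 1300) = -382 - 429/223 = -85615/223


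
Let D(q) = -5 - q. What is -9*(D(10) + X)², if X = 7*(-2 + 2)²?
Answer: -2025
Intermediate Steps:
X = 0 (X = 7*0² = 7*0 = 0)
-9*(D(10) + X)² = -9*((-5 - 1*10) + 0)² = -9*((-5 - 10) + 0)² = -9*(-15 + 0)² = -9*(-15)² = -9*225 = -2025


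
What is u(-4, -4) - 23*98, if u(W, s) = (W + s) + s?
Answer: -2266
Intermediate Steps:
u(W, s) = W + 2*s
u(-4, -4) - 23*98 = (-4 + 2*(-4)) - 23*98 = (-4 - 8) - 2254 = -12 - 2254 = -2266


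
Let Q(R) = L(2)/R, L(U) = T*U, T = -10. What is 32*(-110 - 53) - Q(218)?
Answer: -568534/109 ≈ -5215.9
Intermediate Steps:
L(U) = -10*U
Q(R) = -20/R (Q(R) = (-10*2)/R = -20/R)
32*(-110 - 53) - Q(218) = 32*(-110 - 53) - (-20)/218 = 32*(-163) - (-20)/218 = -5216 - 1*(-10/109) = -5216 + 10/109 = -568534/109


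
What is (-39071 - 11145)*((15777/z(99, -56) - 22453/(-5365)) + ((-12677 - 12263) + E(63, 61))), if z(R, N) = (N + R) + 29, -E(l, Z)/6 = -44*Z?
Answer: 2320334798327/5365 ≈ 4.3249e+8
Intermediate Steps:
E(l, Z) = 264*Z (E(l, Z) = -(-264)*Z = 264*Z)
z(R, N) = 29 + N + R
(-39071 - 11145)*((15777/z(99, -56) - 22453/(-5365)) + ((-12677 - 12263) + E(63, 61))) = (-39071 - 11145)*((15777/(29 - 56 + 99) - 22453/(-5365)) + ((-12677 - 12263) + 264*61)) = -50216*((15777/72 - 22453*(-1/5365)) + (-24940 + 16104)) = -50216*((15777*(1/72) + 22453/5365) - 8836) = -50216*((1753/8 + 22453/5365) - 8836) = -50216*(9584469/42920 - 8836) = -50216*(-369656651/42920) = 2320334798327/5365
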